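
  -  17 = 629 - 646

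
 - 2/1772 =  - 1 + 885/886 = -0.00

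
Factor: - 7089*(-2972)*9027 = 190185421716 = 2^2*3^3*17^2*59^1 * 139^1*743^1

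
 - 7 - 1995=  - 2002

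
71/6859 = 71/6859= 0.01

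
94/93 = 1+1/93 =1.01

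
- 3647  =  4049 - 7696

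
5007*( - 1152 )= - 5768064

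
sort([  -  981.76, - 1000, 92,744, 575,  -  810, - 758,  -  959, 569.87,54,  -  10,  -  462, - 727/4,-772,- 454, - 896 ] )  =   [ - 1000 , - 981.76, -959, - 896, - 810,-772, - 758, - 462, - 454, - 727/4, - 10, 54,92, 569.87,575, 744]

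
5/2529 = 5/2529= 0.00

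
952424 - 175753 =776671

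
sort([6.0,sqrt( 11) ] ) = [ sqrt( 11 ),6.0 ]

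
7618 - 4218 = 3400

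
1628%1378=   250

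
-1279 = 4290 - 5569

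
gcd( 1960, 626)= 2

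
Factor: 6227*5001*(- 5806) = -2^1*3^1 * 13^1*479^1*1667^1 * 2903^1 = - 180805963962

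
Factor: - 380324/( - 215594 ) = 2^1*7^1*47^1*373^( - 1) = 658/373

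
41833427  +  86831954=128665381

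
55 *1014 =55770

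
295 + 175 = 470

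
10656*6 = 63936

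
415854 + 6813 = 422667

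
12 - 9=3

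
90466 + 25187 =115653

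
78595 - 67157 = 11438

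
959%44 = 35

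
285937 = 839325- 553388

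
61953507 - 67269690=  - 5316183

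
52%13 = 0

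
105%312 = 105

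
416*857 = 356512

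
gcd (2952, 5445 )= 9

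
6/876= 1/146=0.01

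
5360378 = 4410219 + 950159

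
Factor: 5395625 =5^4*89^1*97^1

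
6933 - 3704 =3229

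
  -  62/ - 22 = 2 + 9/11 = 2.82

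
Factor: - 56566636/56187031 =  - 2^2*7^1 * 37^1*54601^1*56187031^(-1)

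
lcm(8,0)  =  0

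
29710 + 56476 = 86186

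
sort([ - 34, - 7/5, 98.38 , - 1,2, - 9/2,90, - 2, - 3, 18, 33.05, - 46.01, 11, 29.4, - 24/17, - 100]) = [ - 100, - 46.01,-34, -9/2, - 3,- 2, - 24/17, - 7/5, - 1, 2,11, 18, 29.4, 33.05, 90 , 98.38 ] 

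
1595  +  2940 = 4535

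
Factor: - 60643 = -11^1*37^1 *149^1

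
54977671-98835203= - 43857532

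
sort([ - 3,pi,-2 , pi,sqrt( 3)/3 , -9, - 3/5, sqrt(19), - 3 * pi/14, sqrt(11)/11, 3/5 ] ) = [ - 9,-3, - 2,  -  3 * pi/14, - 3/5,sqrt(11 )/11,sqrt(3) /3 , 3/5, pi,pi,sqrt(19)]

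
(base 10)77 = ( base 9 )85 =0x4d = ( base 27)2N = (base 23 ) 38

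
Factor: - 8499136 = -2^6*41^2*79^1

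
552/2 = 276 = 276.00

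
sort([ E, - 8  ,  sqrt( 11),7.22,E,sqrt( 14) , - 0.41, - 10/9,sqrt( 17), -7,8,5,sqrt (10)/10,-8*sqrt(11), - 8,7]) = [ - 8 * sqrt( 11), - 8, - 8, - 7  , -10/9, - 0.41,sqrt( 10)/10, E, E,sqrt( 11),  sqrt( 14),sqrt(17),5, 7,7.22,8 ] 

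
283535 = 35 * 8101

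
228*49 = 11172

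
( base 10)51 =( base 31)1k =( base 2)110011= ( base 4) 303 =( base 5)201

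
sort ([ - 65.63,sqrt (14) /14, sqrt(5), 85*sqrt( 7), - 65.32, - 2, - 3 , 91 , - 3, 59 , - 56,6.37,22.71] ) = [ - 65.63,-65.32, - 56 , - 3, - 3,-2,sqrt( 14) /14, sqrt (5 ), 6.37, 22.71, 59, 91 , 85*sqrt(7 ) ]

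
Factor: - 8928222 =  - 2^1*3^1*443^1*3359^1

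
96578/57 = 1694 + 20/57 =1694.35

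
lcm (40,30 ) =120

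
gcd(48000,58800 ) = 1200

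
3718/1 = 3718 = 3718.00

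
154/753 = 154/753 = 0.20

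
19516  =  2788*7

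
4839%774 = 195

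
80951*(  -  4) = -323804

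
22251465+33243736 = 55495201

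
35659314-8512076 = 27147238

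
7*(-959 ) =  - 6713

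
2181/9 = 242 + 1/3 = 242.33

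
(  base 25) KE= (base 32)g2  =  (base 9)631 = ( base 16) 202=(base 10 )514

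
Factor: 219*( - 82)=  -  17958 = - 2^1*3^1*41^1* 73^1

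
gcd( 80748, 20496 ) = 12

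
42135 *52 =2191020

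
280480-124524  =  155956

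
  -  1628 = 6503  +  -8131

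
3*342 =1026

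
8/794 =4/397 = 0.01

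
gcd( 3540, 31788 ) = 12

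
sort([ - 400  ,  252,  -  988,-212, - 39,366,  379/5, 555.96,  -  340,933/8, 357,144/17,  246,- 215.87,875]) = [-988, - 400, - 340, - 215.87, - 212, -39,144/17, 379/5,933/8,246, 252, 357,366, 555.96, 875 ] 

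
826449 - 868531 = - 42082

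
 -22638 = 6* ( - 3773)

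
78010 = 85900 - 7890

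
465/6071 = 465/6071  =  0.08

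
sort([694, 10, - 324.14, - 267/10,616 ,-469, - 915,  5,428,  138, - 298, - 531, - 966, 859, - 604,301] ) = [ - 966, - 915,-604, - 531, - 469,-324.14, - 298, - 267/10,5, 10,  138,  301,428,616, 694, 859 ]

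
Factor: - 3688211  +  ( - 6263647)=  -2^1*3^2*7^1*19^1*4157^1=   - 9951858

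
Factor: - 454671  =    -  3^2*7^2*1031^1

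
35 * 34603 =1211105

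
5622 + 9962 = 15584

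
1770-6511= - 4741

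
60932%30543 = 30389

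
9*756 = 6804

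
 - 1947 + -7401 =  - 9348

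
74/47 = 74/47 = 1.57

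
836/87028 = 209/21757 = 0.01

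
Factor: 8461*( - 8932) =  - 75573652 = - 2^2*7^1*11^1*29^1*8461^1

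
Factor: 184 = 2^3*23^1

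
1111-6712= - 5601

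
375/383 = 375/383 = 0.98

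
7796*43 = 335228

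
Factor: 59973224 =2^3 * 7496653^1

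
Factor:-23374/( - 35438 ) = 31^1*47^(-1)=31/47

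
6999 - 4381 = 2618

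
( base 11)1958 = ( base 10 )2483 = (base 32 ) 2DJ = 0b100110110011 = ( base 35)20x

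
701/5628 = 701/5628 = 0.12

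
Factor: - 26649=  - 3^4 * 7^1*47^1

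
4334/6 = 2167/3= 722.33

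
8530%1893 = 958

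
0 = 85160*0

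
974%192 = 14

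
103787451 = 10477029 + 93310422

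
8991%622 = 283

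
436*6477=2823972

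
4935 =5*987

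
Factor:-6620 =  - 2^2*5^1*331^1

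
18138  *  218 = 3954084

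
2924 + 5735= 8659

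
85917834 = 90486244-4568410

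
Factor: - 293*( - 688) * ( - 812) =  - 163686208 =- 2^6*7^1*29^1*43^1*293^1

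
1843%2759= 1843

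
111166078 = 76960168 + 34205910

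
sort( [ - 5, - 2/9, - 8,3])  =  [ - 8, - 5, - 2/9,3] 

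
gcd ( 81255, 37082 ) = 1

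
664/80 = 8 + 3/10 =8.30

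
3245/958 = 3 + 371/958 = 3.39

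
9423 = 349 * 27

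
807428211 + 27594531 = 835022742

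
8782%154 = 4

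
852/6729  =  284/2243 = 0.13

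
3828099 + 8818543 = 12646642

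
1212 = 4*303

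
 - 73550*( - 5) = 367750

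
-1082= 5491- 6573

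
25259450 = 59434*425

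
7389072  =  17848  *414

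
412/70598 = 206/35299= 0.01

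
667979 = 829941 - 161962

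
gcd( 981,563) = 1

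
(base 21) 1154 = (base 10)9811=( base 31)a6f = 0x2653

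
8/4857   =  8/4857= 0.00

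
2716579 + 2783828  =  5500407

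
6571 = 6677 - 106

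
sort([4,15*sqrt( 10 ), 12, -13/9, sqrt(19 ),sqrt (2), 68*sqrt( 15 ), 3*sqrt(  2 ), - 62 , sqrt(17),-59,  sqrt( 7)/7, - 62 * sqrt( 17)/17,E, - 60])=[ - 62, - 60, - 59, - 62 * sqrt( 17)/17, - 13/9, sqrt( 7)/7,sqrt( 2 ), E, 4, sqrt( 17 ), 3*sqrt( 2 ),sqrt( 19 ),12,  15*sqrt( 10)  ,  68*sqrt( 15 ) ]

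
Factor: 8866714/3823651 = 2^1*13^( -1)*89^1*109^1*457^1 * 294127^( - 1 )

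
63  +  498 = 561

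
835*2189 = 1827815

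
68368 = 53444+14924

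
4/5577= 4/5577 = 0.00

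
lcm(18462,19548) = 332316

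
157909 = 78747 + 79162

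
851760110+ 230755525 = 1082515635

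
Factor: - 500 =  - 2^2*5^3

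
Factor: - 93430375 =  - 5^3*293^1*2551^1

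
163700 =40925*4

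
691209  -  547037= 144172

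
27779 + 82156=109935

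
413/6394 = 413/6394 = 0.06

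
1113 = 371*3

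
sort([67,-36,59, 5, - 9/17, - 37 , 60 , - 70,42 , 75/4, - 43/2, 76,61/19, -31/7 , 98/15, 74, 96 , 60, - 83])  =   [ - 83, - 70 , - 37, - 36, - 43/2, - 31/7, - 9/17,61/19 , 5 , 98/15 , 75/4,  42,59,  60, 60, 67 , 74, 76,96] 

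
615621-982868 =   -  367247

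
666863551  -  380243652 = 286619899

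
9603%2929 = 816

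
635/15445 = 127/3089 = 0.04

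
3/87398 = 3/87398 = 0.00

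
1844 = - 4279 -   -  6123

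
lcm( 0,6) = 0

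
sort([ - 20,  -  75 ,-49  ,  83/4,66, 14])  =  [ - 75,  -  49, - 20,14, 83/4,66 ] 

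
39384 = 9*4376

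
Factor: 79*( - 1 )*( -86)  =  2^1*43^1*79^1 = 6794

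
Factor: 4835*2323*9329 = 104780575945 = 5^1 * 19^1*23^1*101^1 *491^1*967^1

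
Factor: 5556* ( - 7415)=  - 41197740= -2^2 * 3^1*5^1*463^1*1483^1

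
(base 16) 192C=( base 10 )6444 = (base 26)9dm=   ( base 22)d6k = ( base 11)4929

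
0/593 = 0 = 0.00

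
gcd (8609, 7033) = 1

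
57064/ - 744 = - 7133/93 = - 76.70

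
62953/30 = 2098+13/30 = 2098.43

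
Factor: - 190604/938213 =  - 11212/55189= -2^2*229^( - 1 )*241^( - 1 )*2803^1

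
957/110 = 8 + 7/10  =  8.70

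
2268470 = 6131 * 370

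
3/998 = 3/998 = 0.00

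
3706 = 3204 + 502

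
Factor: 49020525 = 3^3*5^2*72623^1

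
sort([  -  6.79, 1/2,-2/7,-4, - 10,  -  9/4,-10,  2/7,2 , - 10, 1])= [ - 10, - 10,  -  10,-6.79,  -  4, - 9/4, -2/7, 2/7, 1/2, 1, 2]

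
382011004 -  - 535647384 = 917658388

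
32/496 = 2/31= 0.06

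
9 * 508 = 4572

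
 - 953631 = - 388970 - 564661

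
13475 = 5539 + 7936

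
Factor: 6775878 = 2^1*3^1*1129313^1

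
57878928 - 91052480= - 33173552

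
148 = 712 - 564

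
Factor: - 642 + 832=190 = 2^1*5^1*19^1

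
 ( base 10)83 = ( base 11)76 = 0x53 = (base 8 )123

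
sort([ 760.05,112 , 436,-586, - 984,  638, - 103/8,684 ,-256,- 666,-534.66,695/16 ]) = [ - 984,-666, - 586 ,- 534.66,-256, -103/8,  695/16,  112,  436, 638, 684,760.05]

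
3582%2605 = 977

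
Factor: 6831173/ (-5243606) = - 2^(  -  1)*29^( - 1 )*90407^( - 1 )*6831173^1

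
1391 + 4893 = 6284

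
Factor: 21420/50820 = 3^1 *11^( - 2) * 17^1 = 51/121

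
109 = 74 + 35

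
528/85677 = 176/28559 = 0.01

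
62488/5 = 62488/5=   12497.60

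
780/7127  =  780/7127 =0.11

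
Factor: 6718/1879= 2^1*1879^( - 1)*3359^1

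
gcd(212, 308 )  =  4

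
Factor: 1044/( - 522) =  - 2^1 = -2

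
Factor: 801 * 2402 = 1924002  =  2^1 * 3^2 * 89^1*1201^1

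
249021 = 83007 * 3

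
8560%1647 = 325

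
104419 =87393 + 17026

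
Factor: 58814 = 2^1*7^1*4201^1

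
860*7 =6020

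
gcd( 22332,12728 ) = 4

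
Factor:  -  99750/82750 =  - 3^1*7^1*19^1*331^ (  -  1)= -399/331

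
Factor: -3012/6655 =-2^2*3^1*5^( - 1)*11^(-3)*251^1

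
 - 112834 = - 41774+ - 71060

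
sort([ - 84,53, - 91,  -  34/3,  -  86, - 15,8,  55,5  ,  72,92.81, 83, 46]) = [ - 91, - 86, - 84, - 15, - 34/3,5, 8, 46, 53,55,72, 83, 92.81 ] 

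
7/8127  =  1/1161 = 0.00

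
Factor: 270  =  2^1*3^3 * 5^1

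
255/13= 19 + 8/13  =  19.62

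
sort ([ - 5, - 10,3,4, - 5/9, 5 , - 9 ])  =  [ - 10, - 9, - 5, - 5/9,  3 , 4, 5 ]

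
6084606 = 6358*957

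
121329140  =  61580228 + 59748912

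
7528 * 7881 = 59328168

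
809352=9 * 89928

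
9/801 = 1/89=   0.01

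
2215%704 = 103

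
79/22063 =79/22063 =0.00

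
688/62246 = 344/31123 = 0.01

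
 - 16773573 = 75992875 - 92766448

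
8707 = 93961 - 85254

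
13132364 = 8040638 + 5091726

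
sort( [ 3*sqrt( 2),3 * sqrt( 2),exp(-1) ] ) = [ exp (  -  1),3*  sqrt (2) , 3*sqrt( 2 ) ]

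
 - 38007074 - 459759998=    - 497767072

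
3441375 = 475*7245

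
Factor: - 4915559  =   -11^1*89^1*5021^1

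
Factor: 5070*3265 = 2^1*3^1 * 5^2* 13^2 * 653^1 = 16553550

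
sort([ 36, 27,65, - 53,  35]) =[ - 53, 27,  35,36,  65] 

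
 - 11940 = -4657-7283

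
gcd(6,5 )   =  1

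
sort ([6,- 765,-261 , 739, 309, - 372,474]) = [ - 765, - 372, - 261,6,309, 474,  739] 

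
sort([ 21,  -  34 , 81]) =[-34,21,81]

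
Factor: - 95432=  -  2^3*79^1 *151^1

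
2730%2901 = 2730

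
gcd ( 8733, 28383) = 3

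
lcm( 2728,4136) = 128216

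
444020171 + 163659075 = 607679246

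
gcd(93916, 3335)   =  1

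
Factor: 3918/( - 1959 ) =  - 2^1 = - 2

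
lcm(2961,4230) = 29610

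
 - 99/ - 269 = 99/269 = 0.37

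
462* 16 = 7392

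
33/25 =33/25 = 1.32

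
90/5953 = 90/5953 = 0.02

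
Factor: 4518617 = 17^1*157^1*1693^1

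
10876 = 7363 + 3513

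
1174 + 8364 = 9538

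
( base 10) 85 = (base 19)49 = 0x55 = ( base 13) 67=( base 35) 2f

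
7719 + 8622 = 16341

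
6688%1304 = 168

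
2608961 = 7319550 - 4710589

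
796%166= 132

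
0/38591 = 0 =0.00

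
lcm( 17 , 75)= 1275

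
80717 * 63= 5085171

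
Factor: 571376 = 2^4*13^1*41^1*67^1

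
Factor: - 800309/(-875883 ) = 3^( - 1)* 17^1*41^( - 1)*179^1*263^1*7121^(-1) 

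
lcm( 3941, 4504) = 31528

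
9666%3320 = 3026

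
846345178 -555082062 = 291263116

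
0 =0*6629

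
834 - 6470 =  - 5636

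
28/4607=28/4607  =  0.01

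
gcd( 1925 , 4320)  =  5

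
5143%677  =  404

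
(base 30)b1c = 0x26d6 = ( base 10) 9942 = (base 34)8KE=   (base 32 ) 9MM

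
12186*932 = 11357352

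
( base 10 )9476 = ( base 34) 86o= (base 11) 7135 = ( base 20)13DG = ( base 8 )22404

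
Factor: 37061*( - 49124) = - 1820584564 = - 2^2*12281^1*37061^1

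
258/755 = 258/755 =0.34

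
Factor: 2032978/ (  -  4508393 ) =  - 2^1 *1663^( - 1)*2711^(- 1 )*1016489^1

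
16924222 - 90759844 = - 73835622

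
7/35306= 7/35306 = 0.00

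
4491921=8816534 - 4324613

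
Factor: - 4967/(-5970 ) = 2^( - 1)*3^( - 1) * 5^(- 1)*199^(-1 ) *4967^1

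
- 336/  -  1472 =21/92 = 0.23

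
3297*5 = 16485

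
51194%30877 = 20317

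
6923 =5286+1637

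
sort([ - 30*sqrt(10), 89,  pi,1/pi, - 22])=[-30 * sqrt(10),-22, 1/pi,pi,  89 ]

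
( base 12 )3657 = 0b1011111100011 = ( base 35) 4yp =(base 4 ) 1133203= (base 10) 6115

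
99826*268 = 26753368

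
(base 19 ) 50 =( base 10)95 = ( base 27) 3E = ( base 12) 7B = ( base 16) 5f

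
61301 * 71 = 4352371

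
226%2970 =226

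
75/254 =75/254  =  0.30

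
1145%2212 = 1145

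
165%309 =165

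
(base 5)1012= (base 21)66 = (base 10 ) 132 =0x84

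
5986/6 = 2993/3 = 997.67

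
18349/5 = 3669+4/5 = 3669.80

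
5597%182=137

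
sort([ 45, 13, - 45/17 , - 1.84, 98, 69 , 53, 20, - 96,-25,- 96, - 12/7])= [ - 96, - 96, - 25,  -  45/17, - 1.84,  -  12/7,13, 20, 45,  53, 69, 98 ] 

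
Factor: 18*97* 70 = 122220=2^2*3^2 * 5^1*7^1*97^1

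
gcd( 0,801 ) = 801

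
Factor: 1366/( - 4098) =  - 1/3 = - 3^( - 1)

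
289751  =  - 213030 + 502781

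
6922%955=237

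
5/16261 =5/16261=0.00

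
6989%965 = 234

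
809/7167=809/7167 = 0.11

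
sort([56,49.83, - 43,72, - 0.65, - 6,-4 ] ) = [-43,- 6, - 4, -0.65, 49.83,56,72 ] 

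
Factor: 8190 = 2^1*3^2*5^1*7^1 * 13^1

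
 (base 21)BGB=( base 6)40022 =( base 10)5198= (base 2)1010001001110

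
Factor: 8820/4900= 3^2* 5^( - 1) = 9/5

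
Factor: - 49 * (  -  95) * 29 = 5^1 * 7^2* 19^1*29^1 = 134995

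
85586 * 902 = 77198572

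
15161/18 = 842 + 5/18 = 842.28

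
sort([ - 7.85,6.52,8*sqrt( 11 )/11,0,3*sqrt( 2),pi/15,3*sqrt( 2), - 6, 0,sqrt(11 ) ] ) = [ - 7.85, - 6, 0  ,  0,pi/15,8 *sqrt ( 11) /11, sqrt(11 ),3 *sqrt(2 ) , 3*sqrt( 2), 6.52]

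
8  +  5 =13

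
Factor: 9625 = 5^3*7^1*11^1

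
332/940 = 83/235  =  0.35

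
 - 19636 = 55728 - 75364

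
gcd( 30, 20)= 10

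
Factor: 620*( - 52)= - 2^4 * 5^1*13^1*31^1 = - 32240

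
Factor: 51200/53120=2^4*5^1 * 83^(  -  1) = 80/83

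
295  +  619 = 914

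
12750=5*2550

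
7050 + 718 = 7768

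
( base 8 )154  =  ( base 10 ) 108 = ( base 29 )3L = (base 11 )99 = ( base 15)73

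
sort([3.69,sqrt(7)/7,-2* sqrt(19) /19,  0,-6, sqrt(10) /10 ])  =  [ - 6, - 2*sqrt(19 ) /19,0  ,  sqrt (10 ) /10,sqrt(7)/7,  3.69 ]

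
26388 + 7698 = 34086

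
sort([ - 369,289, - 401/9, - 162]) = [-369,-162, - 401/9,289]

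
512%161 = 29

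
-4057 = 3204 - 7261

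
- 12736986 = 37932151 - 50669137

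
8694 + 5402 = 14096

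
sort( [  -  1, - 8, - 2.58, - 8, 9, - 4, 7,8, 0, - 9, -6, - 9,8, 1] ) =[ - 9, - 9, - 8 , - 8, - 6 , - 4,-2.58, - 1, 0, 1, 7  ,  8,  8,9 ]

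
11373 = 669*17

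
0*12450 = 0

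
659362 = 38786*17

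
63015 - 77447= - 14432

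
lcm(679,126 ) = 12222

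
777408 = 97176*8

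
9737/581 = 16+63/83 = 16.76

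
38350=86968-48618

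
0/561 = 0 =0.00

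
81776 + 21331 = 103107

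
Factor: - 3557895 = -3^1*5^1*11^1*21563^1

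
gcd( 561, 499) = 1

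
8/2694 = 4/1347 = 0.00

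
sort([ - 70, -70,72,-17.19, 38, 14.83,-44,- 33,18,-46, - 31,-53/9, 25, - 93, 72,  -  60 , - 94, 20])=[ - 94,-93, - 70, - 70, - 60, - 46, - 44, - 33, - 31,-17.19, - 53/9 , 14.83, 18,  20,25,  38, 72, 72]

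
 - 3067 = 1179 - 4246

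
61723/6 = 61723/6 = 10287.17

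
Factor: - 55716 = - 2^2*3^1*4643^1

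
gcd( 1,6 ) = 1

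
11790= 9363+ 2427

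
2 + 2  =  4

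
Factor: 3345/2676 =2^(-2)*5^1 = 5/4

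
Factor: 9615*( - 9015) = - 86679225 = - 3^2*5^2*601^1*641^1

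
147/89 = 147/89 =1.65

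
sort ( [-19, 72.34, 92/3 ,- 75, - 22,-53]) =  [ - 75,-53, - 22, -19,92/3, 72.34]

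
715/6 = 119 + 1/6 = 119.17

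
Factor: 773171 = 7^2*  31^1*509^1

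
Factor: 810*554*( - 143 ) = -64169820 = - 2^2*3^4*5^1*11^1*13^1 * 277^1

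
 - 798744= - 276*2894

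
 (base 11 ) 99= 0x6c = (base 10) 108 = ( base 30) 3i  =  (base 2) 1101100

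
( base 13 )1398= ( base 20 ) 719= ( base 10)2829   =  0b101100001101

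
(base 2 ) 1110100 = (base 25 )4G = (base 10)116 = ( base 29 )40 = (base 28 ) 44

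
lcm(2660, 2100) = 39900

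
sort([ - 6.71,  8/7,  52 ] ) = [ - 6.71,8/7, 52 ]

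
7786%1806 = 562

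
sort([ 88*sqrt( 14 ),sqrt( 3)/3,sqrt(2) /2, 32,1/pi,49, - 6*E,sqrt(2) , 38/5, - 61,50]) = [  -  61, - 6  *E,1/pi,sqrt(3 ) /3, sqrt( 2)/2,sqrt (2), 38/5, 32 , 49,50, 88 * sqrt( 14)]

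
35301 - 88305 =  - 53004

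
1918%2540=1918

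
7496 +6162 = 13658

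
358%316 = 42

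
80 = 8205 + -8125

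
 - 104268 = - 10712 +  - 93556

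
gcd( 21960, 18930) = 30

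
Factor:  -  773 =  - 773^1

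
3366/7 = 3366/7 = 480.86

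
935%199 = 139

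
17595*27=475065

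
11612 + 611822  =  623434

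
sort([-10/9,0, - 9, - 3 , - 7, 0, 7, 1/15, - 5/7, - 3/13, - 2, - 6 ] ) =[ - 9, - 7, - 6, - 3,-2, - 10/9,-5/7, - 3/13 , 0,0, 1/15,7 ] 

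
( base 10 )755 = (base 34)M7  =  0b1011110011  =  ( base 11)627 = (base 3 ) 1000222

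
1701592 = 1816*937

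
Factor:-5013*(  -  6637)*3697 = 3^2*557^1*3697^1 * 6637^1 = 123003925857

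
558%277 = 4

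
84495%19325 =7195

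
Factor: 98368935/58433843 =3^1*5^1*7^1*13^(  -  1 )*127^ ( - 1 )*271^1*3457^1 *35393^( - 1 ) 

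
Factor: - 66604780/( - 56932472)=16651195/14233118 = 2^( - 1 )*5^1*11^1*23^1*13163^1*7116559^( - 1)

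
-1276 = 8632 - 9908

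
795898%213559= 155221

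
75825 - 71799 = 4026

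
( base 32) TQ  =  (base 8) 1672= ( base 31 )UO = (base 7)2532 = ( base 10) 954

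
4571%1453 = 212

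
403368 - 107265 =296103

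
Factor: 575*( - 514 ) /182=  - 5^2*7^( - 1) * 13^ ( - 1)*23^1*257^1= - 147775/91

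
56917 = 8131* 7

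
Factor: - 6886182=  - 2^1 *3^1 * 1147697^1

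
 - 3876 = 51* ( - 76 )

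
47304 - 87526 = -40222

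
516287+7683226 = 8199513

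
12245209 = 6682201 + 5563008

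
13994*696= 9739824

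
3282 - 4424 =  - 1142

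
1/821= 1/821=0.00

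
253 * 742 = 187726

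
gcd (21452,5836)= 4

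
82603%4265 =1568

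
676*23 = 15548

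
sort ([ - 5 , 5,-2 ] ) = [ - 5, - 2,5] 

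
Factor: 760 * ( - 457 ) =  -  2^3 *5^1*19^1 *457^1 = - 347320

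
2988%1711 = 1277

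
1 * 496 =496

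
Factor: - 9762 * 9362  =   -91391844 = - 2^2*3^1*31^1*151^1*1627^1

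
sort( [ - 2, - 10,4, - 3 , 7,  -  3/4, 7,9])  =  [ - 10,-3, - 2, - 3/4,4, 7, 7,9]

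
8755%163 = 116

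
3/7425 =1/2475  =  0.00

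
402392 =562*716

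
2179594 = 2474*881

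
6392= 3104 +3288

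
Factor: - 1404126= - 2^1*3^2*78007^1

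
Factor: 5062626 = 2^1*3^2*19^1*113^1*131^1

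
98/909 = 98/909= 0.11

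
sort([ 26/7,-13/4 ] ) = [-13/4, 26/7]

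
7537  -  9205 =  - 1668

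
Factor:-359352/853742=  - 179676/426871 = -2^2*3^2*7^1*23^1*31^1* 426871^( - 1)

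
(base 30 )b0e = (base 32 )9LQ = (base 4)2122322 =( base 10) 9914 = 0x26ba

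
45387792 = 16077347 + 29310445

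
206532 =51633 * 4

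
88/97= 88/97 = 0.91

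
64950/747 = 21650/249 = 86.95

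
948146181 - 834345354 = 113800827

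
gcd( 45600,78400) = 800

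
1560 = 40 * 39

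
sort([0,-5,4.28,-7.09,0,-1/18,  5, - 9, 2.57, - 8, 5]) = [  -  9, - 8,-7.09, - 5,-1/18, 0, 0,2.57, 4.28,5, 5] 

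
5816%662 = 520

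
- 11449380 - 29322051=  - 40771431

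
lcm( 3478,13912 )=13912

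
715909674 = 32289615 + 683620059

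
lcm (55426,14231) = 1053094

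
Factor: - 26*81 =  - 2^1*3^4 * 13^1 = - 2106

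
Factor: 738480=2^4*3^1*5^1*17^1 * 181^1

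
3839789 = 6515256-2675467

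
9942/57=3314/19 = 174.42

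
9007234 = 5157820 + 3849414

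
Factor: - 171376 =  - 2^4*10711^1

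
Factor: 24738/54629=2^1*3^1*7^1*19^1*31^1*54629^( - 1) 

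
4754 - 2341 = 2413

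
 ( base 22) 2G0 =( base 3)1210220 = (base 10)1320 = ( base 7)3564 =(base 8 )2450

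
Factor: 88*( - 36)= - 3168 = - 2^5*3^2*11^1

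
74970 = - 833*( - 90)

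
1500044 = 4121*364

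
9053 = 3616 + 5437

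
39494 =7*5642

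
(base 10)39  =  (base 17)25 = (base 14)2B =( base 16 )27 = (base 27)1C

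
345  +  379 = 724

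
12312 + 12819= 25131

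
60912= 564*108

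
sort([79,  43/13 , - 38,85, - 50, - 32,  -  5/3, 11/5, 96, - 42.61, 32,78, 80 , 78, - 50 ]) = [ - 50, - 50, - 42.61,  -  38, - 32, - 5/3, 11/5, 43/13, 32, 78,78, 79, 80, 85, 96]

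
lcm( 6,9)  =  18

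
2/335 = 2/335 = 0.01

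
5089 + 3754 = 8843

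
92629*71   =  6576659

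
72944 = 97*752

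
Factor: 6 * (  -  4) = -24 = - 2^3*3^1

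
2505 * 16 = 40080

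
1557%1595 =1557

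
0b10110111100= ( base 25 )28I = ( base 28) 1oc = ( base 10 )1468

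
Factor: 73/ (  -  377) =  - 13^( - 1)*29^ ( - 1 ) * 73^1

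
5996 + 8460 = 14456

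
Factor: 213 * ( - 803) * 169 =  - 28905591  =  - 3^1*11^1*13^2 * 71^1 * 73^1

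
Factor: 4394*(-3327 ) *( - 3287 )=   2^1*3^1 * 13^3*19^1*173^1 * 1109^1 =48052120506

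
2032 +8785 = 10817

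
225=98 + 127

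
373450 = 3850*97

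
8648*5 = 43240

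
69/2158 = 69/2158 = 0.03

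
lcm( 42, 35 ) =210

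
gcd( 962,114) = 2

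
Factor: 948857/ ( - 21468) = - 2^ ( - 2)*3^(  -  1) * 7^1*13^1 * 1789^( - 1)* 10427^1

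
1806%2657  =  1806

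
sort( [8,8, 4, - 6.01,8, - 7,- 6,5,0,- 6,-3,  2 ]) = [ - 7,-6.01, - 6,-6,-3, 0 , 2,4,5, 8,8,8]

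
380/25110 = 38/2511 = 0.02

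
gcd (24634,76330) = 2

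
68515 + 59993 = 128508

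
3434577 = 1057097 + 2377480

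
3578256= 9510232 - 5931976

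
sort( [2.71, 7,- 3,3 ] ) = [ - 3, 2.71, 3, 7]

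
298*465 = 138570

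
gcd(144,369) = 9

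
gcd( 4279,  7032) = 1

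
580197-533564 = 46633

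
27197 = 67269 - 40072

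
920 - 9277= -8357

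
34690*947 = 32851430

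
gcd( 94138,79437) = 1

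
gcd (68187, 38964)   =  9741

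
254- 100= 154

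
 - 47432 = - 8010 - 39422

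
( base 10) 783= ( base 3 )1002000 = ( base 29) r0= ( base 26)143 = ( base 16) 30F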